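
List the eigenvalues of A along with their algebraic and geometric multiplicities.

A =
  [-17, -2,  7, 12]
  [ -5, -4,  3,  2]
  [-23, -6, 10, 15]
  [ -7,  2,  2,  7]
λ = -2: alg = 3, geom = 1; λ = 2: alg = 1, geom = 1

Step 1 — factor the characteristic polynomial to read off the algebraic multiplicities:
  χ_A(x) = (x - 2)*(x + 2)^3

Step 2 — compute geometric multiplicities via the rank-nullity identity g(λ) = n − rank(A − λI):
  rank(A − (-2)·I) = 3, so dim ker(A − (-2)·I) = n − 3 = 1
  rank(A − (2)·I) = 3, so dim ker(A − (2)·I) = n − 3 = 1

Summary:
  λ = -2: algebraic multiplicity = 3, geometric multiplicity = 1
  λ = 2: algebraic multiplicity = 1, geometric multiplicity = 1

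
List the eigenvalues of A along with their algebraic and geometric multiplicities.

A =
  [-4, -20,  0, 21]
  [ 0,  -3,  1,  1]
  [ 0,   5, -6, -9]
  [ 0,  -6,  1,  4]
λ = -4: alg = 3, geom = 1; λ = 3: alg = 1, geom = 1

Step 1 — factor the characteristic polynomial to read off the algebraic multiplicities:
  χ_A(x) = (x - 3)*(x + 4)^3

Step 2 — compute geometric multiplicities via the rank-nullity identity g(λ) = n − rank(A − λI):
  rank(A − (-4)·I) = 3, so dim ker(A − (-4)·I) = n − 3 = 1
  rank(A − (3)·I) = 3, so dim ker(A − (3)·I) = n − 3 = 1

Summary:
  λ = -4: algebraic multiplicity = 3, geometric multiplicity = 1
  λ = 3: algebraic multiplicity = 1, geometric multiplicity = 1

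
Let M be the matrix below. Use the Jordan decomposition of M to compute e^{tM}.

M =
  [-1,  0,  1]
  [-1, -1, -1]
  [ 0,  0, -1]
e^{tM} =
  [exp(-t), 0, t*exp(-t)]
  [-t*exp(-t), exp(-t), -t^2*exp(-t)/2 - t*exp(-t)]
  [0, 0, exp(-t)]

Strategy: write M = P · J · P⁻¹ where J is a Jordan canonical form, so e^{tM} = P · e^{tJ} · P⁻¹, and e^{tJ} can be computed block-by-block.

M has Jordan form
J =
  [-1,  1,  0]
  [ 0, -1,  1]
  [ 0,  0, -1]
(up to reordering of blocks).

Per-block formulas:
  For a 3×3 Jordan block J_3(-1): exp(t · J_3(-1)) = e^(-1t)·(I + t·N + (t^2/2)·N^2), where N is the 3×3 nilpotent shift.

After assembling e^{tJ} and conjugating by P, we get:

e^{tM} =
  [exp(-t), 0, t*exp(-t)]
  [-t*exp(-t), exp(-t), -t^2*exp(-t)/2 - t*exp(-t)]
  [0, 0, exp(-t)]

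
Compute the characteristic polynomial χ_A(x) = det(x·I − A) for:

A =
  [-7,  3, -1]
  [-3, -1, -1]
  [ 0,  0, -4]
x^3 + 12*x^2 + 48*x + 64

Expanding det(x·I − A) (e.g. by cofactor expansion or by noting that A is similar to its Jordan form J, which has the same characteristic polynomial as A) gives
  χ_A(x) = x^3 + 12*x^2 + 48*x + 64
which factors as (x + 4)^3. The eigenvalues (with algebraic multiplicities) are λ = -4 with multiplicity 3.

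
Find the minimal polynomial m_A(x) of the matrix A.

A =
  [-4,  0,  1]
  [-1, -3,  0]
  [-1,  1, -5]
x^3 + 12*x^2 + 48*x + 64

The characteristic polynomial is χ_A(x) = (x + 4)^3, so the eigenvalues are known. The minimal polynomial is
  m_A(x) = Π_λ (x − λ)^{k_λ}
where k_λ is the size of the *largest* Jordan block for λ (equivalently, the smallest k with (A − λI)^k v = 0 for every generalised eigenvector v of λ).

  λ = -4: largest Jordan block has size 3, contributing (x + 4)^3

So m_A(x) = (x + 4)^3 = x^3 + 12*x^2 + 48*x + 64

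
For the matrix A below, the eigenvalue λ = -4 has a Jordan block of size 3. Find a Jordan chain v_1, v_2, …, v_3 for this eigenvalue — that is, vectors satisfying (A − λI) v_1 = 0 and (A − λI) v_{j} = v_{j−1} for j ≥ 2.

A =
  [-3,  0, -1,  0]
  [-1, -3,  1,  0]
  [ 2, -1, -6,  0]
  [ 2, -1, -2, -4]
A Jordan chain for λ = -4 of length 3:
v_1 = (-1, 0, -1, -1)ᵀ
v_2 = (1, -1, 2, 2)ᵀ
v_3 = (1, 0, 0, 0)ᵀ

Let N = A − (-4)·I. We want v_3 with N^3 v_3 = 0 but N^2 v_3 ≠ 0; then v_{j-1} := N · v_j for j = 3, …, 2.

Pick v_3 = (1, 0, 0, 0)ᵀ.
Then v_2 = N · v_3 = (1, -1, 2, 2)ᵀ.
Then v_1 = N · v_2 = (-1, 0, -1, -1)ᵀ.

Sanity check: (A − (-4)·I) v_1 = (0, 0, 0, 0)ᵀ = 0. ✓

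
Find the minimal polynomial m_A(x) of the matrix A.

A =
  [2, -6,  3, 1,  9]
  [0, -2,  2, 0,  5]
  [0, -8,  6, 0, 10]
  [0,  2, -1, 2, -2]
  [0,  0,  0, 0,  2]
x^3 - 6*x^2 + 12*x - 8

The characteristic polynomial is χ_A(x) = (x - 2)^5, so the eigenvalues are known. The minimal polynomial is
  m_A(x) = Π_λ (x − λ)^{k_λ}
where k_λ is the size of the *largest* Jordan block for λ (equivalently, the smallest k with (A − λI)^k v = 0 for every generalised eigenvector v of λ).

  λ = 2: largest Jordan block has size 3, contributing (x − 2)^3

So m_A(x) = (x - 2)^3 = x^3 - 6*x^2 + 12*x - 8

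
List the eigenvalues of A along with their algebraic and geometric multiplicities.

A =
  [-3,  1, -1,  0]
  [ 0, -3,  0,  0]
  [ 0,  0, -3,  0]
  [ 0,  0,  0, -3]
λ = -3: alg = 4, geom = 3

Step 1 — factor the characteristic polynomial to read off the algebraic multiplicities:
  χ_A(x) = (x + 3)^4

Step 2 — compute geometric multiplicities via the rank-nullity identity g(λ) = n − rank(A − λI):
  rank(A − (-3)·I) = 1, so dim ker(A − (-3)·I) = n − 1 = 3

Summary:
  λ = -3: algebraic multiplicity = 4, geometric multiplicity = 3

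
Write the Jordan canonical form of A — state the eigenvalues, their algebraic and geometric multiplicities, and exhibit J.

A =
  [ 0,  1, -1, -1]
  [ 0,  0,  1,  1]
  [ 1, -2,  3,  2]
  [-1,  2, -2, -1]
J_2(0) ⊕ J_1(1) ⊕ J_1(1)

The characteristic polynomial is
  det(x·I − A) = x^4 - 2*x^3 + x^2 = x^2*(x - 1)^2

Eigenvalues and multiplicities (the geometric multiplicity of λ is n − rank(A − λI), which equals the number of Jordan blocks for λ):
  λ = 0: algebraic multiplicity = 2, geometric multiplicity = 1
  λ = 1: algebraic multiplicity = 2, geometric multiplicity = 2

Determining the block sizes for each eigenvalue:
  λ = 0: one block (gm = 1), so the single block has size am = 2 → block sizes [2]
  λ = 1: gm = am = 2, so every block has size 1 → block sizes [1, 1]

Assembling the blocks gives a Jordan form
J =
  [0, 1, 0, 0]
  [0, 0, 0, 0]
  [0, 0, 1, 0]
  [0, 0, 0, 1]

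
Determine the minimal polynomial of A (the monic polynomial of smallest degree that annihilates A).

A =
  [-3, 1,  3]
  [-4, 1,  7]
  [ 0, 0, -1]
x^3 + 3*x^2 + 3*x + 1

The characteristic polynomial is χ_A(x) = (x + 1)^3, so the eigenvalues are known. The minimal polynomial is
  m_A(x) = Π_λ (x − λ)^{k_λ}
where k_λ is the size of the *largest* Jordan block for λ (equivalently, the smallest k with (A − λI)^k v = 0 for every generalised eigenvector v of λ).

  λ = -1: largest Jordan block has size 3, contributing (x + 1)^3

So m_A(x) = (x + 1)^3 = x^3 + 3*x^2 + 3*x + 1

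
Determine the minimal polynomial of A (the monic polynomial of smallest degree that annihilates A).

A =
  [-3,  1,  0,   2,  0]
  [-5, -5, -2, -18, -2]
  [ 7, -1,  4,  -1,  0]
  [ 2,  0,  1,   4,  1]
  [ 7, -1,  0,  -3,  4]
x^5 - 4*x^4 - 32*x^3 + 128*x^2 + 256*x - 1024

The characteristic polynomial is χ_A(x) = (x - 4)^3*(x + 4)^2, so the eigenvalues are known. The minimal polynomial is
  m_A(x) = Π_λ (x − λ)^{k_λ}
where k_λ is the size of the *largest* Jordan block for λ (equivalently, the smallest k with (A − λI)^k v = 0 for every generalised eigenvector v of λ).

  λ = -4: largest Jordan block has size 2, contributing (x + 4)^2
  λ = 4: largest Jordan block has size 3, contributing (x − 4)^3

So m_A(x) = (x - 4)^3*(x + 4)^2 = x^5 - 4*x^4 - 32*x^3 + 128*x^2 + 256*x - 1024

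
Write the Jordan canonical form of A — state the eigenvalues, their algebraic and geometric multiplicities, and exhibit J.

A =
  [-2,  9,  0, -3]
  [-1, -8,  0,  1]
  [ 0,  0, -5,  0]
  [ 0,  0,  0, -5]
J_2(-5) ⊕ J_1(-5) ⊕ J_1(-5)

The characteristic polynomial is
  det(x·I − A) = x^4 + 20*x^3 + 150*x^2 + 500*x + 625 = (x + 5)^4

Eigenvalues and multiplicities (the geometric multiplicity of λ is n − rank(A − λI), which equals the number of Jordan blocks for λ):
  λ = -5: algebraic multiplicity = 4, geometric multiplicity = 3

Determining the block sizes for each eigenvalue:
  λ = -5: 3 blocks summing to 4 forces exactly one block of size 2 and the rest size 1 → block sizes [2, 1, 1]

Assembling the blocks gives a Jordan form
J =
  [-5,  1,  0,  0]
  [ 0, -5,  0,  0]
  [ 0,  0, -5,  0]
  [ 0,  0,  0, -5]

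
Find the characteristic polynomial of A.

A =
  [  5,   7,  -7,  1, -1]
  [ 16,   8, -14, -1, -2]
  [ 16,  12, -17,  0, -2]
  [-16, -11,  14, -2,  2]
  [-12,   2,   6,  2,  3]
x^5 + 3*x^4 - 18*x^3 - 54*x^2 + 81*x + 243

Expanding det(x·I − A) (e.g. by cofactor expansion or by noting that A is similar to its Jordan form J, which has the same characteristic polynomial as A) gives
  χ_A(x) = x^5 + 3*x^4 - 18*x^3 - 54*x^2 + 81*x + 243
which factors as (x - 3)^2*(x + 3)^3. The eigenvalues (with algebraic multiplicities) are λ = -3 with multiplicity 3, λ = 3 with multiplicity 2.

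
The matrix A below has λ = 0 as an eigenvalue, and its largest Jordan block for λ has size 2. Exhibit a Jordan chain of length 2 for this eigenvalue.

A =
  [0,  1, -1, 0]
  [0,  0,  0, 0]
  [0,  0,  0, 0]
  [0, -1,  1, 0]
A Jordan chain for λ = 0 of length 2:
v_1 = (1, 0, 0, -1)ᵀ
v_2 = (0, 1, 0, 0)ᵀ

Let N = A − (0)·I. We want v_2 with N^2 v_2 = 0 but N^1 v_2 ≠ 0; then v_{j-1} := N · v_j for j = 2, …, 2.

Pick v_2 = (0, 1, 0, 0)ᵀ.
Then v_1 = N · v_2 = (1, 0, 0, -1)ᵀ.

Sanity check: (A − (0)·I) v_1 = (0, 0, 0, 0)ᵀ = 0. ✓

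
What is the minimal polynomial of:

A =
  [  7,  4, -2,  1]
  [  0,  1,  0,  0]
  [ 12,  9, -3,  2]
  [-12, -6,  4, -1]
x^2 - 2*x + 1

The characteristic polynomial is χ_A(x) = (x - 1)^4, so the eigenvalues are known. The minimal polynomial is
  m_A(x) = Π_λ (x − λ)^{k_λ}
where k_λ is the size of the *largest* Jordan block for λ (equivalently, the smallest k with (A − λI)^k v = 0 for every generalised eigenvector v of λ).

  λ = 1: largest Jordan block has size 2, contributing (x − 1)^2

So m_A(x) = (x - 1)^2 = x^2 - 2*x + 1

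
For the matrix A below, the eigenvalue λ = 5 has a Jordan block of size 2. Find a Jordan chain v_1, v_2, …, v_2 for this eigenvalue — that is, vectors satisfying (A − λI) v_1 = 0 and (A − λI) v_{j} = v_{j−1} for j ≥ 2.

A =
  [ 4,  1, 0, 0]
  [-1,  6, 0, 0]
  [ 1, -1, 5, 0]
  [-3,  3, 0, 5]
A Jordan chain for λ = 5 of length 2:
v_1 = (-1, -1, 1, -3)ᵀ
v_2 = (1, 0, 0, 0)ᵀ

Let N = A − (5)·I. We want v_2 with N^2 v_2 = 0 but N^1 v_2 ≠ 0; then v_{j-1} := N · v_j for j = 2, …, 2.

Pick v_2 = (1, 0, 0, 0)ᵀ.
Then v_1 = N · v_2 = (-1, -1, 1, -3)ᵀ.

Sanity check: (A − (5)·I) v_1 = (0, 0, 0, 0)ᵀ = 0. ✓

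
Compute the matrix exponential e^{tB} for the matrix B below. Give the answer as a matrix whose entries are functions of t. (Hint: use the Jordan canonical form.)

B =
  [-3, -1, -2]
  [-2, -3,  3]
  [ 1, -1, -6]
e^{tB} =
  [t^2*exp(-4*t)/2 + t*exp(-4*t) + exp(-4*t), -t*exp(-4*t), -t^2*exp(-4*t)/2 - 2*t*exp(-4*t)]
  [-t^2*exp(-4*t)/2 - 2*t*exp(-4*t), t*exp(-4*t) + exp(-4*t), t^2*exp(-4*t)/2 + 3*t*exp(-4*t)]
  [t^2*exp(-4*t)/2 + t*exp(-4*t), -t*exp(-4*t), -t^2*exp(-4*t)/2 - 2*t*exp(-4*t) + exp(-4*t)]

Strategy: write B = P · J · P⁻¹ where J is a Jordan canonical form, so e^{tB} = P · e^{tJ} · P⁻¹, and e^{tJ} can be computed block-by-block.

B has Jordan form
J =
  [-4,  1,  0]
  [ 0, -4,  1]
  [ 0,  0, -4]
(up to reordering of blocks).

Per-block formulas:
  For a 3×3 Jordan block J_3(-4): exp(t · J_3(-4)) = e^(-4t)·(I + t·N + (t^2/2)·N^2), where N is the 3×3 nilpotent shift.

After assembling e^{tJ} and conjugating by P, we get:

e^{tB} =
  [t^2*exp(-4*t)/2 + t*exp(-4*t) + exp(-4*t), -t*exp(-4*t), -t^2*exp(-4*t)/2 - 2*t*exp(-4*t)]
  [-t^2*exp(-4*t)/2 - 2*t*exp(-4*t), t*exp(-4*t) + exp(-4*t), t^2*exp(-4*t)/2 + 3*t*exp(-4*t)]
  [t^2*exp(-4*t)/2 + t*exp(-4*t), -t*exp(-4*t), -t^2*exp(-4*t)/2 - 2*t*exp(-4*t) + exp(-4*t)]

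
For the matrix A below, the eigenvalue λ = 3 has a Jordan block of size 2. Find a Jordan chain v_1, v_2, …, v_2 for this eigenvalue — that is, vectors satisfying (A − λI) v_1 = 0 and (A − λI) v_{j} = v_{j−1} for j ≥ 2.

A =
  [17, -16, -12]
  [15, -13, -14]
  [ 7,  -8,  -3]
A Jordan chain for λ = 3 of length 2:
v_1 = (-2, -1, -1)ᵀ
v_2 = (1, 1, 0)ᵀ

Let N = A − (3)·I. We want v_2 with N^2 v_2 = 0 but N^1 v_2 ≠ 0; then v_{j-1} := N · v_j for j = 2, …, 2.

Pick v_2 = (1, 1, 0)ᵀ.
Then v_1 = N · v_2 = (-2, -1, -1)ᵀ.

Sanity check: (A − (3)·I) v_1 = (0, 0, 0)ᵀ = 0. ✓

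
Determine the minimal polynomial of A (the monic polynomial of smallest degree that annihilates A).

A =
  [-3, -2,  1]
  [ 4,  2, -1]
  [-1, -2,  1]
x^3

The characteristic polynomial is χ_A(x) = x^3, so the eigenvalues are known. The minimal polynomial is
  m_A(x) = Π_λ (x − λ)^{k_λ}
where k_λ is the size of the *largest* Jordan block for λ (equivalently, the smallest k with (A − λI)^k v = 0 for every generalised eigenvector v of λ).

  λ = 0: largest Jordan block has size 3, contributing (x − 0)^3

So m_A(x) = x^3 = x^3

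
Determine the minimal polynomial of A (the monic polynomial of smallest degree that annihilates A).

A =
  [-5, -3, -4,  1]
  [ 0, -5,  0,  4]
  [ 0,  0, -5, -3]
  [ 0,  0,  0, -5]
x^2 + 10*x + 25

The characteristic polynomial is χ_A(x) = (x + 5)^4, so the eigenvalues are known. The minimal polynomial is
  m_A(x) = Π_λ (x − λ)^{k_λ}
where k_λ is the size of the *largest* Jordan block for λ (equivalently, the smallest k with (A − λI)^k v = 0 for every generalised eigenvector v of λ).

  λ = -5: largest Jordan block has size 2, contributing (x + 5)^2

So m_A(x) = (x + 5)^2 = x^2 + 10*x + 25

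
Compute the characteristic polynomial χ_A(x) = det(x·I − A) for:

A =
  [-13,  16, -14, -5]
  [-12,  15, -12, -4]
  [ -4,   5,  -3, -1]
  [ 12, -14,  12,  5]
x^4 - 4*x^3 + 6*x^2 - 4*x + 1

Expanding det(x·I − A) (e.g. by cofactor expansion or by noting that A is similar to its Jordan form J, which has the same characteristic polynomial as A) gives
  χ_A(x) = x^4 - 4*x^3 + 6*x^2 - 4*x + 1
which factors as (x - 1)^4. The eigenvalues (with algebraic multiplicities) are λ = 1 with multiplicity 4.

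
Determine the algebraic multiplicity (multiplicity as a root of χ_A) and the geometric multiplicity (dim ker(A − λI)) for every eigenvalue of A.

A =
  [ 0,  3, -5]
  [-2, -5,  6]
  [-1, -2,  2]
λ = -1: alg = 3, geom = 1

Step 1 — factor the characteristic polynomial to read off the algebraic multiplicities:
  χ_A(x) = (x + 1)^3

Step 2 — compute geometric multiplicities via the rank-nullity identity g(λ) = n − rank(A − λI):
  rank(A − (-1)·I) = 2, so dim ker(A − (-1)·I) = n − 2 = 1

Summary:
  λ = -1: algebraic multiplicity = 3, geometric multiplicity = 1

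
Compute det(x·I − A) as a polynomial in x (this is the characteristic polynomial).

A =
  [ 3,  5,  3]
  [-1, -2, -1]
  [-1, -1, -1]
x^3

Expanding det(x·I − A) (e.g. by cofactor expansion or by noting that A is similar to its Jordan form J, which has the same characteristic polynomial as A) gives
  χ_A(x) = x^3
which factors as x^3. The eigenvalues (with algebraic multiplicities) are λ = 0 with multiplicity 3.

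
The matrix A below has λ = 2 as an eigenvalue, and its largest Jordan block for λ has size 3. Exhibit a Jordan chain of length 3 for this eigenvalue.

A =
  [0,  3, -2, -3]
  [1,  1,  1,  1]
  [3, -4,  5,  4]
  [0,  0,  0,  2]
A Jordan chain for λ = 2 of length 3:
v_1 = (1, 0, -1, 0)ᵀ
v_2 = (-2, 1, 3, 0)ᵀ
v_3 = (1, 0, 0, 0)ᵀ

Let N = A − (2)·I. We want v_3 with N^3 v_3 = 0 but N^2 v_3 ≠ 0; then v_{j-1} := N · v_j for j = 3, …, 2.

Pick v_3 = (1, 0, 0, 0)ᵀ.
Then v_2 = N · v_3 = (-2, 1, 3, 0)ᵀ.
Then v_1 = N · v_2 = (1, 0, -1, 0)ᵀ.

Sanity check: (A − (2)·I) v_1 = (0, 0, 0, 0)ᵀ = 0. ✓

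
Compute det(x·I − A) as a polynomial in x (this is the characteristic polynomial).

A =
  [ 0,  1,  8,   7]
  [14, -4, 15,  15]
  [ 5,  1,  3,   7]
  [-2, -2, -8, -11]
x^4 + 12*x^3 + 30*x^2 - 100*x - 375

Expanding det(x·I − A) (e.g. by cofactor expansion or by noting that A is similar to its Jordan form J, which has the same characteristic polynomial as A) gives
  χ_A(x) = x^4 + 12*x^3 + 30*x^2 - 100*x - 375
which factors as (x - 3)*(x + 5)^3. The eigenvalues (with algebraic multiplicities) are λ = -5 with multiplicity 3, λ = 3 with multiplicity 1.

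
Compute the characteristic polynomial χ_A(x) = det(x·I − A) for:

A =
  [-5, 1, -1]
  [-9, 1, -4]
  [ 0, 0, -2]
x^3 + 6*x^2 + 12*x + 8

Expanding det(x·I − A) (e.g. by cofactor expansion or by noting that A is similar to its Jordan form J, which has the same characteristic polynomial as A) gives
  χ_A(x) = x^3 + 6*x^2 + 12*x + 8
which factors as (x + 2)^3. The eigenvalues (with algebraic multiplicities) are λ = -2 with multiplicity 3.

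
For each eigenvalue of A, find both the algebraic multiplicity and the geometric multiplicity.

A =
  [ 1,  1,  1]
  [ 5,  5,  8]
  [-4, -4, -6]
λ = 0: alg = 3, geom = 1

Step 1 — factor the characteristic polynomial to read off the algebraic multiplicities:
  χ_A(x) = x^3

Step 2 — compute geometric multiplicities via the rank-nullity identity g(λ) = n − rank(A − λI):
  rank(A − (0)·I) = 2, so dim ker(A − (0)·I) = n − 2 = 1

Summary:
  λ = 0: algebraic multiplicity = 3, geometric multiplicity = 1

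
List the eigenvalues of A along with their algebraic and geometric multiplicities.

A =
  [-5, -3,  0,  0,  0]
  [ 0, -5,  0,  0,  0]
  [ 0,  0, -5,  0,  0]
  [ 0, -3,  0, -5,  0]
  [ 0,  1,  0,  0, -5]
λ = -5: alg = 5, geom = 4

Step 1 — factor the characteristic polynomial to read off the algebraic multiplicities:
  χ_A(x) = (x + 5)^5

Step 2 — compute geometric multiplicities via the rank-nullity identity g(λ) = n − rank(A − λI):
  rank(A − (-5)·I) = 1, so dim ker(A − (-5)·I) = n − 1 = 4

Summary:
  λ = -5: algebraic multiplicity = 5, geometric multiplicity = 4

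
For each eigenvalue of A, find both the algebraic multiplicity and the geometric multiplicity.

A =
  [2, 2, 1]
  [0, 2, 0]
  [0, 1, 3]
λ = 2: alg = 2, geom = 1; λ = 3: alg = 1, geom = 1

Step 1 — factor the characteristic polynomial to read off the algebraic multiplicities:
  χ_A(x) = (x - 3)*(x - 2)^2

Step 2 — compute geometric multiplicities via the rank-nullity identity g(λ) = n − rank(A − λI):
  rank(A − (2)·I) = 2, so dim ker(A − (2)·I) = n − 2 = 1
  rank(A − (3)·I) = 2, so dim ker(A − (3)·I) = n − 2 = 1

Summary:
  λ = 2: algebraic multiplicity = 2, geometric multiplicity = 1
  λ = 3: algebraic multiplicity = 1, geometric multiplicity = 1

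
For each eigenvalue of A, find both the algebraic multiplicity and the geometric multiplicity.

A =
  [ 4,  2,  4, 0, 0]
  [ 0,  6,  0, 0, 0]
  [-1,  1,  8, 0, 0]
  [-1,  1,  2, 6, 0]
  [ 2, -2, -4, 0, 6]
λ = 6: alg = 5, geom = 4

Step 1 — factor the characteristic polynomial to read off the algebraic multiplicities:
  χ_A(x) = (x - 6)^5

Step 2 — compute geometric multiplicities via the rank-nullity identity g(λ) = n − rank(A − λI):
  rank(A − (6)·I) = 1, so dim ker(A − (6)·I) = n − 1 = 4

Summary:
  λ = 6: algebraic multiplicity = 5, geometric multiplicity = 4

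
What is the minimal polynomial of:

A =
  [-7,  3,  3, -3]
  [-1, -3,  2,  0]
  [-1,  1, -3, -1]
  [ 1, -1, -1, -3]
x^3 + 12*x^2 + 48*x + 64

The characteristic polynomial is χ_A(x) = (x + 4)^4, so the eigenvalues are known. The minimal polynomial is
  m_A(x) = Π_λ (x − λ)^{k_λ}
where k_λ is the size of the *largest* Jordan block for λ (equivalently, the smallest k with (A − λI)^k v = 0 for every generalised eigenvector v of λ).

  λ = -4: largest Jordan block has size 3, contributing (x + 4)^3

So m_A(x) = (x + 4)^3 = x^3 + 12*x^2 + 48*x + 64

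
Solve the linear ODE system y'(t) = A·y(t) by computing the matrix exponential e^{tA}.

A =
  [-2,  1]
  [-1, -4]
e^{tA} =
  [t*exp(-3*t) + exp(-3*t), t*exp(-3*t)]
  [-t*exp(-3*t), -t*exp(-3*t) + exp(-3*t)]

Strategy: write A = P · J · P⁻¹ where J is a Jordan canonical form, so e^{tA} = P · e^{tJ} · P⁻¹, and e^{tJ} can be computed block-by-block.

A has Jordan form
J =
  [-3,  1]
  [ 0, -3]
(up to reordering of blocks).

Per-block formulas:
  For a 2×2 Jordan block J_2(-3): exp(t · J_2(-3)) = e^(-3t)·(I + t·N), where N is the 2×2 nilpotent shift.

After assembling e^{tJ} and conjugating by P, we get:

e^{tA} =
  [t*exp(-3*t) + exp(-3*t), t*exp(-3*t)]
  [-t*exp(-3*t), -t*exp(-3*t) + exp(-3*t)]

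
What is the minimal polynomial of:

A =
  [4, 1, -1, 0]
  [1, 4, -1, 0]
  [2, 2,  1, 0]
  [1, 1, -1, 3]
x^2 - 6*x + 9

The characteristic polynomial is χ_A(x) = (x - 3)^4, so the eigenvalues are known. The minimal polynomial is
  m_A(x) = Π_λ (x − λ)^{k_λ}
where k_λ is the size of the *largest* Jordan block for λ (equivalently, the smallest k with (A − λI)^k v = 0 for every generalised eigenvector v of λ).

  λ = 3: largest Jordan block has size 2, contributing (x − 3)^2

So m_A(x) = (x - 3)^2 = x^2 - 6*x + 9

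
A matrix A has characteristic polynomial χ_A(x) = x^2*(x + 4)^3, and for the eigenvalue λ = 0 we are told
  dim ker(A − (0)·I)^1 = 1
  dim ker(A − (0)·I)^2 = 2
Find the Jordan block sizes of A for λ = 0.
Block sizes for λ = 0: [2]

From the dimensions of kernels of powers, the number of Jordan blocks of size at least j is d_j − d_{j−1} where d_j = dim ker(N^j) (with d_0 = 0). Computing the differences gives [1, 1].
The number of blocks of size exactly k is (#blocks of size ≥ k) − (#blocks of size ≥ k + 1), so the partition is: 1 block(s) of size 2.
In nonincreasing order the block sizes are [2].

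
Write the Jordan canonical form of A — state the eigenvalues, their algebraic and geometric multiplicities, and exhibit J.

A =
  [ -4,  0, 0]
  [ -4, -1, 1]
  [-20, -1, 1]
J_1(-4) ⊕ J_2(0)

The characteristic polynomial is
  det(x·I − A) = x^3 + 4*x^2 = x^2*(x + 4)

Eigenvalues and multiplicities (the geometric multiplicity of λ is n − rank(A − λI), which equals the number of Jordan blocks for λ):
  λ = -4: algebraic multiplicity = 1, geometric multiplicity = 1
  λ = 0: algebraic multiplicity = 2, geometric multiplicity = 1

Determining the block sizes for each eigenvalue:
  λ = -4: one block (gm = 1), so the single block has size am = 1 → block sizes [1]
  λ = 0: one block (gm = 1), so the single block has size am = 2 → block sizes [2]

Assembling the blocks gives a Jordan form
J =
  [-4, 0, 0]
  [ 0, 0, 1]
  [ 0, 0, 0]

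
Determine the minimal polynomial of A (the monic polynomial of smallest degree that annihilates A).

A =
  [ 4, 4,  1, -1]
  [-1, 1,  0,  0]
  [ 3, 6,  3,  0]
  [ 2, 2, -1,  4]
x^3 - 9*x^2 + 27*x - 27

The characteristic polynomial is χ_A(x) = (x - 3)^4, so the eigenvalues are known. The minimal polynomial is
  m_A(x) = Π_λ (x − λ)^{k_λ}
where k_λ is the size of the *largest* Jordan block for λ (equivalently, the smallest k with (A − λI)^k v = 0 for every generalised eigenvector v of λ).

  λ = 3: largest Jordan block has size 3, contributing (x − 3)^3

So m_A(x) = (x - 3)^3 = x^3 - 9*x^2 + 27*x - 27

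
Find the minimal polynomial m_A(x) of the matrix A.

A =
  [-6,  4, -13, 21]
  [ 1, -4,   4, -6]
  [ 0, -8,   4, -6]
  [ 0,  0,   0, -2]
x^3 + 6*x^2 + 12*x + 8

The characteristic polynomial is χ_A(x) = (x + 2)^4, so the eigenvalues are known. The minimal polynomial is
  m_A(x) = Π_λ (x − λ)^{k_λ}
where k_λ is the size of the *largest* Jordan block for λ (equivalently, the smallest k with (A − λI)^k v = 0 for every generalised eigenvector v of λ).

  λ = -2: largest Jordan block has size 3, contributing (x + 2)^3

So m_A(x) = (x + 2)^3 = x^3 + 6*x^2 + 12*x + 8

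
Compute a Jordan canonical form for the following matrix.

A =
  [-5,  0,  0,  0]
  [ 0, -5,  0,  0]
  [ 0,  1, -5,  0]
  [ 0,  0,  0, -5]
J_2(-5) ⊕ J_1(-5) ⊕ J_1(-5)

The characteristic polynomial is
  det(x·I − A) = x^4 + 20*x^3 + 150*x^2 + 500*x + 625 = (x + 5)^4

Eigenvalues and multiplicities (the geometric multiplicity of λ is n − rank(A − λI), which equals the number of Jordan blocks for λ):
  λ = -5: algebraic multiplicity = 4, geometric multiplicity = 3

Determining the block sizes for each eigenvalue:
  λ = -5: 3 blocks summing to 4 forces exactly one block of size 2 and the rest size 1 → block sizes [2, 1, 1]

Assembling the blocks gives a Jordan form
J =
  [-5,  1,  0,  0]
  [ 0, -5,  0,  0]
  [ 0,  0, -5,  0]
  [ 0,  0,  0, -5]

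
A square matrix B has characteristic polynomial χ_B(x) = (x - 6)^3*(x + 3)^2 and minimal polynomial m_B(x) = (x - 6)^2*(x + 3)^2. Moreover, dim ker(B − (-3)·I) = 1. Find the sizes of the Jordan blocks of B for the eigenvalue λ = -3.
Block sizes for λ = -3: [2]

Step 1 — from the characteristic polynomial, algebraic multiplicity of λ = -3 is 2. From dim ker(B − (-3)·I) = 1, there are exactly 1 Jordan blocks for λ = -3.
Step 2 — from the minimal polynomial, the factor (x + 3)^2 tells us the largest block for λ = -3 has size 2.
Step 3 — with total size 2, 1 blocks, and largest block 2, the block sizes (in nonincreasing order) are [2].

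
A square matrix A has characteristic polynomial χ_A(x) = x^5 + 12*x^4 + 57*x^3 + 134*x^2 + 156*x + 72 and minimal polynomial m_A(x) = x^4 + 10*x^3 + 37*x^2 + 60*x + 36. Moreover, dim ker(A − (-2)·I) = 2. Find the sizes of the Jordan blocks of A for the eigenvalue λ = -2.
Block sizes for λ = -2: [2, 1]

Step 1 — from the characteristic polynomial, algebraic multiplicity of λ = -2 is 3. From dim ker(A − (-2)·I) = 2, there are exactly 2 Jordan blocks for λ = -2.
Step 2 — from the minimal polynomial, the factor (x + 2)^2 tells us the largest block for λ = -2 has size 2.
Step 3 — with total size 3, 2 blocks, and largest block 2, the block sizes (in nonincreasing order) are [2, 1].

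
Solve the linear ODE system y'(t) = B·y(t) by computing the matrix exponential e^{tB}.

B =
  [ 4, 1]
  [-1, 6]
e^{tB} =
  [-t*exp(5*t) + exp(5*t), t*exp(5*t)]
  [-t*exp(5*t), t*exp(5*t) + exp(5*t)]

Strategy: write B = P · J · P⁻¹ where J is a Jordan canonical form, so e^{tB} = P · e^{tJ} · P⁻¹, and e^{tJ} can be computed block-by-block.

B has Jordan form
J =
  [5, 1]
  [0, 5]
(up to reordering of blocks).

Per-block formulas:
  For a 2×2 Jordan block J_2(5): exp(t · J_2(5)) = e^(5t)·(I + t·N), where N is the 2×2 nilpotent shift.

After assembling e^{tJ} and conjugating by P, we get:

e^{tB} =
  [-t*exp(5*t) + exp(5*t), t*exp(5*t)]
  [-t*exp(5*t), t*exp(5*t) + exp(5*t)]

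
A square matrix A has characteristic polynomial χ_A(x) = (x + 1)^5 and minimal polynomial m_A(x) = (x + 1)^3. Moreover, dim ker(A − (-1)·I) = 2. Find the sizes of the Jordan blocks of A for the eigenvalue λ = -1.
Block sizes for λ = -1: [3, 2]

Step 1 — from the characteristic polynomial, algebraic multiplicity of λ = -1 is 5. From dim ker(A − (-1)·I) = 2, there are exactly 2 Jordan blocks for λ = -1.
Step 2 — from the minimal polynomial, the factor (x + 1)^3 tells us the largest block for λ = -1 has size 3.
Step 3 — with total size 5, 2 blocks, and largest block 3, the block sizes (in nonincreasing order) are [3, 2].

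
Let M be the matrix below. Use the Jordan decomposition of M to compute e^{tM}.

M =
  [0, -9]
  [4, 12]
e^{tM} =
  [-6*t*exp(6*t) + exp(6*t), -9*t*exp(6*t)]
  [4*t*exp(6*t), 6*t*exp(6*t) + exp(6*t)]

Strategy: write M = P · J · P⁻¹ where J is a Jordan canonical form, so e^{tM} = P · e^{tJ} · P⁻¹, and e^{tJ} can be computed block-by-block.

M has Jordan form
J =
  [6, 1]
  [0, 6]
(up to reordering of blocks).

Per-block formulas:
  For a 2×2 Jordan block J_2(6): exp(t · J_2(6)) = e^(6t)·(I + t·N), where N is the 2×2 nilpotent shift.

After assembling e^{tJ} and conjugating by P, we get:

e^{tM} =
  [-6*t*exp(6*t) + exp(6*t), -9*t*exp(6*t)]
  [4*t*exp(6*t), 6*t*exp(6*t) + exp(6*t)]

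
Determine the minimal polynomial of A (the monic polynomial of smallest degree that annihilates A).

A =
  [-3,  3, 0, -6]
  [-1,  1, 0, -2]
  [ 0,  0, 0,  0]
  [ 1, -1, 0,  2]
x^2

The characteristic polynomial is χ_A(x) = x^4, so the eigenvalues are known. The minimal polynomial is
  m_A(x) = Π_λ (x − λ)^{k_λ}
where k_λ is the size of the *largest* Jordan block for λ (equivalently, the smallest k with (A − λI)^k v = 0 for every generalised eigenvector v of λ).

  λ = 0: largest Jordan block has size 2, contributing (x − 0)^2

So m_A(x) = x^2 = x^2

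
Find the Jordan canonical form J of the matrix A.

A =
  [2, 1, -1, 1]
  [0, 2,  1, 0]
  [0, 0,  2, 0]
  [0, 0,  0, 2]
J_3(2) ⊕ J_1(2)

The characteristic polynomial is
  det(x·I − A) = x^4 - 8*x^3 + 24*x^2 - 32*x + 16 = (x - 2)^4

Eigenvalues and multiplicities (the geometric multiplicity of λ is n − rank(A − λI), which equals the number of Jordan blocks for λ):
  λ = 2: algebraic multiplicity = 4, geometric multiplicity = 2

Determining the block sizes for each eigenvalue:
  λ = 2: with am = 4 and gm = 2, the partition is not yet determined (e.g. several partitions of 4 into 2 parts exist). Let N = A − (2)·I. Computing rank(N^1) = 2, rank(N^2) = 1, rank(N^3) = 0; the number of blocks of size ≥ j is rank(N^{j−1}) − rank(N^j), giving [2, 1, 1]. So we have 1 block(s) of size 3, 1 block(s) of size 1 → block sizes [3, 1]

Assembling the blocks gives a Jordan form
J =
  [2, 1, 0, 0]
  [0, 2, 1, 0]
  [0, 0, 2, 0]
  [0, 0, 0, 2]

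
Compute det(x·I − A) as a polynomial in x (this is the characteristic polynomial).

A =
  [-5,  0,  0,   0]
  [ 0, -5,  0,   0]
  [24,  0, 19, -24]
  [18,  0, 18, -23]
x^4 + 14*x^3 + 60*x^2 + 50*x - 125

Expanding det(x·I − A) (e.g. by cofactor expansion or by noting that A is similar to its Jordan form J, which has the same characteristic polynomial as A) gives
  χ_A(x) = x^4 + 14*x^3 + 60*x^2 + 50*x - 125
which factors as (x - 1)*(x + 5)^3. The eigenvalues (with algebraic multiplicities) are λ = -5 with multiplicity 3, λ = 1 with multiplicity 1.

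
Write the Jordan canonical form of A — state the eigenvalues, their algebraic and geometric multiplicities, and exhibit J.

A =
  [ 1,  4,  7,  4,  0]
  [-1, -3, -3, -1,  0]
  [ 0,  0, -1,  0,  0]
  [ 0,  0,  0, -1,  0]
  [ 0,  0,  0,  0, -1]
J_3(-1) ⊕ J_1(-1) ⊕ J_1(-1)

The characteristic polynomial is
  det(x·I − A) = x^5 + 5*x^4 + 10*x^3 + 10*x^2 + 5*x + 1 = (x + 1)^5

Eigenvalues and multiplicities (the geometric multiplicity of λ is n − rank(A − λI), which equals the number of Jordan blocks for λ):
  λ = -1: algebraic multiplicity = 5, geometric multiplicity = 3

Determining the block sizes for each eigenvalue:
  λ = -1: with am = 5 and gm = 3, the partition is not yet determined (e.g. several partitions of 5 into 3 parts exist). Let N = A − (-1)·I. Computing rank(N^1) = 2, rank(N^2) = 1, rank(N^3) = 0; the number of blocks of size ≥ j is rank(N^{j−1}) − rank(N^j), giving [3, 1, 1]. So we have 1 block(s) of size 3, 2 block(s) of size 1 → block sizes [3, 1, 1]

Assembling the blocks gives a Jordan form
J =
  [-1,  1,  0,  0,  0]
  [ 0, -1,  1,  0,  0]
  [ 0,  0, -1,  0,  0]
  [ 0,  0,  0, -1,  0]
  [ 0,  0,  0,  0, -1]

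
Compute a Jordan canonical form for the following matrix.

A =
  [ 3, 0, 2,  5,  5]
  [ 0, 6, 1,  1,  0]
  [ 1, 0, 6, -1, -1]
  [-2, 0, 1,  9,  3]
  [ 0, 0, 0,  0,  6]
J_3(6) ⊕ J_2(6)

The characteristic polynomial is
  det(x·I − A) = x^5 - 30*x^4 + 360*x^3 - 2160*x^2 + 6480*x - 7776 = (x - 6)^5

Eigenvalues and multiplicities (the geometric multiplicity of λ is n − rank(A − λI), which equals the number of Jordan blocks for λ):
  λ = 6: algebraic multiplicity = 5, geometric multiplicity = 2

Determining the block sizes for each eigenvalue:
  λ = 6: with am = 5 and gm = 2, the partition is not yet determined (e.g. several partitions of 5 into 2 parts exist). Let N = A − (6)·I. Computing rank(N^1) = 3, rank(N^2) = 1, rank(N^3) = 0; the number of blocks of size ≥ j is rank(N^{j−1}) − rank(N^j), giving [2, 2, 1]. So we have 1 block(s) of size 3, 1 block(s) of size 2 → block sizes [3, 2]

Assembling the blocks gives a Jordan form
J =
  [6, 1, 0, 0, 0]
  [0, 6, 1, 0, 0]
  [0, 0, 6, 0, 0]
  [0, 0, 0, 6, 1]
  [0, 0, 0, 0, 6]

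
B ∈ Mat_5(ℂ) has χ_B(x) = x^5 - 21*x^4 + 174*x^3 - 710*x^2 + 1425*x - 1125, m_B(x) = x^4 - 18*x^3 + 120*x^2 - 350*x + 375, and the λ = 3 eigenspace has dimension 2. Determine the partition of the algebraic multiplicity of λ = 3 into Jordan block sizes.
Block sizes for λ = 3: [1, 1]

Step 1 — from the characteristic polynomial, algebraic multiplicity of λ = 3 is 2. From dim ker(B − (3)·I) = 2, there are exactly 2 Jordan blocks for λ = 3.
Step 2 — from the minimal polynomial, the factor (x − 3) tells us the largest block for λ = 3 has size 1.
Step 3 — with total size 2, 2 blocks, and largest block 1, the block sizes (in nonincreasing order) are [1, 1].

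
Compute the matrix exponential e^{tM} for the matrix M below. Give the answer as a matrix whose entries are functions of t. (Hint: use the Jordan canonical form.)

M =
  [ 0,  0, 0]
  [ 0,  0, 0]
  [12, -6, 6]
e^{tM} =
  [1, 0, 0]
  [0, 1, 0]
  [2*exp(6*t) - 2, 1 - exp(6*t), exp(6*t)]

Strategy: write M = P · J · P⁻¹ where J is a Jordan canonical form, so e^{tM} = P · e^{tJ} · P⁻¹, and e^{tJ} can be computed block-by-block.

M has Jordan form
J =
  [0, 0, 0]
  [0, 0, 0]
  [0, 0, 6]
(up to reordering of blocks).

Per-block formulas:
  For a 1×1 block at λ = 0: exp(t · [0]) = [e^(0t)].
  For a 1×1 block at λ = 6: exp(t · [6]) = [e^(6t)].

After assembling e^{tJ} and conjugating by P, we get:

e^{tM} =
  [1, 0, 0]
  [0, 1, 0]
  [2*exp(6*t) - 2, 1 - exp(6*t), exp(6*t)]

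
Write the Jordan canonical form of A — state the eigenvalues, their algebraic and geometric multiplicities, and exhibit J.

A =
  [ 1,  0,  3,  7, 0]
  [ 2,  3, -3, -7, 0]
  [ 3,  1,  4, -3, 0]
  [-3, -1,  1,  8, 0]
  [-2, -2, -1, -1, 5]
J_2(3) ⊕ J_2(5) ⊕ J_1(5)

The characteristic polynomial is
  det(x·I − A) = x^5 - 21*x^4 + 174*x^3 - 710*x^2 + 1425*x - 1125 = (x - 5)^3*(x - 3)^2

Eigenvalues and multiplicities (the geometric multiplicity of λ is n − rank(A − λI), which equals the number of Jordan blocks for λ):
  λ = 3: algebraic multiplicity = 2, geometric multiplicity = 1
  λ = 5: algebraic multiplicity = 3, geometric multiplicity = 2

Determining the block sizes for each eigenvalue:
  λ = 3: one block (gm = 1), so the single block has size am = 2 → block sizes [2]
  λ = 5: 2 blocks summing to 3 forces exactly one block of size 2 and the rest size 1 → block sizes [2, 1]

Assembling the blocks gives a Jordan form
J =
  [3, 1, 0, 0, 0]
  [0, 3, 0, 0, 0]
  [0, 0, 5, 1, 0]
  [0, 0, 0, 5, 0]
  [0, 0, 0, 0, 5]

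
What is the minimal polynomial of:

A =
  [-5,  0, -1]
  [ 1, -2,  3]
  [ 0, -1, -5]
x^3 + 12*x^2 + 48*x + 64

The characteristic polynomial is χ_A(x) = (x + 4)^3, so the eigenvalues are known. The minimal polynomial is
  m_A(x) = Π_λ (x − λ)^{k_λ}
where k_λ is the size of the *largest* Jordan block for λ (equivalently, the smallest k with (A − λI)^k v = 0 for every generalised eigenvector v of λ).

  λ = -4: largest Jordan block has size 3, contributing (x + 4)^3

So m_A(x) = (x + 4)^3 = x^3 + 12*x^2 + 48*x + 64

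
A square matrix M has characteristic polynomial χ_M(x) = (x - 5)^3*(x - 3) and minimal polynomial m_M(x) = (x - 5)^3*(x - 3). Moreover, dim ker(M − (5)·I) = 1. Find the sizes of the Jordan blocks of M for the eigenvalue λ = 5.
Block sizes for λ = 5: [3]

Step 1 — from the characteristic polynomial, algebraic multiplicity of λ = 5 is 3. From dim ker(M − (5)·I) = 1, there are exactly 1 Jordan blocks for λ = 5.
Step 2 — from the minimal polynomial, the factor (x − 5)^3 tells us the largest block for λ = 5 has size 3.
Step 3 — with total size 3, 1 blocks, and largest block 3, the block sizes (in nonincreasing order) are [3].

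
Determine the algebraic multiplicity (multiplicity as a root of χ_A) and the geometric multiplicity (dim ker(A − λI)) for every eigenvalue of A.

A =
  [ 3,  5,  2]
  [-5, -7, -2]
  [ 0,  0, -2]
λ = -2: alg = 3, geom = 2

Step 1 — factor the characteristic polynomial to read off the algebraic multiplicities:
  χ_A(x) = (x + 2)^3

Step 2 — compute geometric multiplicities via the rank-nullity identity g(λ) = n − rank(A − λI):
  rank(A − (-2)·I) = 1, so dim ker(A − (-2)·I) = n − 1 = 2

Summary:
  λ = -2: algebraic multiplicity = 3, geometric multiplicity = 2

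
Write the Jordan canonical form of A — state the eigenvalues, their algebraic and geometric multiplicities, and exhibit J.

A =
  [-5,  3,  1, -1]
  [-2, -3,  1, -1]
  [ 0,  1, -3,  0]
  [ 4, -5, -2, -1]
J_3(-3) ⊕ J_1(-3)

The characteristic polynomial is
  det(x·I − A) = x^4 + 12*x^3 + 54*x^2 + 108*x + 81 = (x + 3)^4

Eigenvalues and multiplicities (the geometric multiplicity of λ is n − rank(A − λI), which equals the number of Jordan blocks for λ):
  λ = -3: algebraic multiplicity = 4, geometric multiplicity = 2

Determining the block sizes for each eigenvalue:
  λ = -3: with am = 4 and gm = 2, the partition is not yet determined (e.g. several partitions of 4 into 2 parts exist). Let N = A − (-3)·I. Computing rank(N^1) = 2, rank(N^2) = 1, rank(N^3) = 0; the number of blocks of size ≥ j is rank(N^{j−1}) − rank(N^j), giving [2, 1, 1]. So we have 1 block(s) of size 3, 1 block(s) of size 1 → block sizes [3, 1]

Assembling the blocks gives a Jordan form
J =
  [-3,  1,  0,  0]
  [ 0, -3,  1,  0]
  [ 0,  0, -3,  0]
  [ 0,  0,  0, -3]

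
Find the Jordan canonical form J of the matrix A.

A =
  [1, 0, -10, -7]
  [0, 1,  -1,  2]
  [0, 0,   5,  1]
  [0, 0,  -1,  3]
J_1(1) ⊕ J_1(1) ⊕ J_2(4)

The characteristic polynomial is
  det(x·I − A) = x^4 - 10*x^3 + 33*x^2 - 40*x + 16 = (x - 4)^2*(x - 1)^2

Eigenvalues and multiplicities (the geometric multiplicity of λ is n − rank(A − λI), which equals the number of Jordan blocks for λ):
  λ = 1: algebraic multiplicity = 2, geometric multiplicity = 2
  λ = 4: algebraic multiplicity = 2, geometric multiplicity = 1

Determining the block sizes for each eigenvalue:
  λ = 1: gm = am = 2, so every block has size 1 → block sizes [1, 1]
  λ = 4: one block (gm = 1), so the single block has size am = 2 → block sizes [2]

Assembling the blocks gives a Jordan form
J =
  [1, 0, 0, 0]
  [0, 1, 0, 0]
  [0, 0, 4, 1]
  [0, 0, 0, 4]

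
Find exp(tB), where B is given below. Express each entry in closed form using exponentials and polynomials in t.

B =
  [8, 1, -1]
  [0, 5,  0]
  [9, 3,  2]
e^{tB} =
  [3*t*exp(5*t) + exp(5*t), t*exp(5*t), -t*exp(5*t)]
  [0, exp(5*t), 0]
  [9*t*exp(5*t), 3*t*exp(5*t), -3*t*exp(5*t) + exp(5*t)]

Strategy: write B = P · J · P⁻¹ where J is a Jordan canonical form, so e^{tB} = P · e^{tJ} · P⁻¹, and e^{tJ} can be computed block-by-block.

B has Jordan form
J =
  [5, 1, 0]
  [0, 5, 0]
  [0, 0, 5]
(up to reordering of blocks).

Per-block formulas:
  For a 1×1 block at λ = 5: exp(t · [5]) = [e^(5t)].
  For a 2×2 Jordan block J_2(5): exp(t · J_2(5)) = e^(5t)·(I + t·N), where N is the 2×2 nilpotent shift.

After assembling e^{tJ} and conjugating by P, we get:

e^{tB} =
  [3*t*exp(5*t) + exp(5*t), t*exp(5*t), -t*exp(5*t)]
  [0, exp(5*t), 0]
  [9*t*exp(5*t), 3*t*exp(5*t), -3*t*exp(5*t) + exp(5*t)]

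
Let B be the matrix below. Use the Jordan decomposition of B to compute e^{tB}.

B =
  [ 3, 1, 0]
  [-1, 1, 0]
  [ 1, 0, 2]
e^{tB} =
  [t*exp(2*t) + exp(2*t), t*exp(2*t), 0]
  [-t*exp(2*t), -t*exp(2*t) + exp(2*t), 0]
  [t^2*exp(2*t)/2 + t*exp(2*t), t^2*exp(2*t)/2, exp(2*t)]

Strategy: write B = P · J · P⁻¹ where J is a Jordan canonical form, so e^{tB} = P · e^{tJ} · P⁻¹, and e^{tJ} can be computed block-by-block.

B has Jordan form
J =
  [2, 1, 0]
  [0, 2, 1]
  [0, 0, 2]
(up to reordering of blocks).

Per-block formulas:
  For a 3×3 Jordan block J_3(2): exp(t · J_3(2)) = e^(2t)·(I + t·N + (t^2/2)·N^2), where N is the 3×3 nilpotent shift.

After assembling e^{tJ} and conjugating by P, we get:

e^{tB} =
  [t*exp(2*t) + exp(2*t), t*exp(2*t), 0]
  [-t*exp(2*t), -t*exp(2*t) + exp(2*t), 0]
  [t^2*exp(2*t)/2 + t*exp(2*t), t^2*exp(2*t)/2, exp(2*t)]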